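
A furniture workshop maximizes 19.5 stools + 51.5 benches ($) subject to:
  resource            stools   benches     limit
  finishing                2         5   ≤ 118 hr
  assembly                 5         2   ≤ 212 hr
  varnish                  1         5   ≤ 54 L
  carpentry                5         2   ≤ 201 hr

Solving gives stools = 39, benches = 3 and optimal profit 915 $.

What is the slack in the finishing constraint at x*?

25

finishing used = 2·39 + 5·3 = 93; slack = 118 − 93 = 25.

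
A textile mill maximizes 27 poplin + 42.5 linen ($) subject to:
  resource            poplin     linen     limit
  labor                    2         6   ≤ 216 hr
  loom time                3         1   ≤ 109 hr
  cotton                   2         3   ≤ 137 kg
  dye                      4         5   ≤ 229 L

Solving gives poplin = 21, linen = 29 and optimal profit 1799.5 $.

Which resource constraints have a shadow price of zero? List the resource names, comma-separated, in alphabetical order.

cotton, loom time

labor: 216/216 (binding)
loom time: 92/109 (slack 17)
cotton: 129/137 (slack 8)
dye: 229/229 (binding)
By complementary slackness, a constraint with positive slack has shadow price 0 → cotton, loom time.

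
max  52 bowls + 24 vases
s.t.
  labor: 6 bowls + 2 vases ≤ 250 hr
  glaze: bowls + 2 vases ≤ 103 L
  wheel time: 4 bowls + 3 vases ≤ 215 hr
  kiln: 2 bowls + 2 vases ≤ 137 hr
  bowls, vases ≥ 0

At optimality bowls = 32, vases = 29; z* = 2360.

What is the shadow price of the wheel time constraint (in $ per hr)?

4

At the optimum: labor uses 250 of 250 (binding); glaze uses 90 of 103 (slack = 13); wheel time uses 215 of 215 (binding); kiln uses 122 of 137 (slack = 15).
Since glaze, kiln are not tight, their duals are 0.
From A_Bᵀ y = c: 6·y_labor + 4·y_wheel time = 52; 2·y_labor + 3·y_wheel time = 24.
Solving: y_labor = 6, y_wheel time = 4.
Shadow price of wheel time = 4.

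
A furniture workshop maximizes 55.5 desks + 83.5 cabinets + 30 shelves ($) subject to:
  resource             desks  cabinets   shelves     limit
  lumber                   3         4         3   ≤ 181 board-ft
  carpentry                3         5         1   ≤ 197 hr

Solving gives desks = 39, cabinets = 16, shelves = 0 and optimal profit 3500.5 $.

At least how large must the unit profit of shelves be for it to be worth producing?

36.5

Both lumber and carpentry are binding at x*.
Dual feasibility on the basic columns requires 3·y_lumber + 3·y_carpentry = 55.5, 4·y_lumber + 5·y_carpentry = 83.5.
Solving: y_lumber = 9, y_carpentry = 9.5.
shelves enters the basis when its profit ≥ yᵀa₃ = 9·3 + 9.5·1 = 36.5.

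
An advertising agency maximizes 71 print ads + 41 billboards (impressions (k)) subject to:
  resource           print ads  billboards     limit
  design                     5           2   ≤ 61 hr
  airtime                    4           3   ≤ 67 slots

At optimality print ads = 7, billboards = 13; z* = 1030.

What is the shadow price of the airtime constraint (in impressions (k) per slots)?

Both design and airtime are binding at x*.
The binding rows give the dual system: 5·y_design + 4·y_airtime = 71 and 2·y_design + 3·y_airtime = 41.
This yields shadow prices y_design = 7, y_airtime = 9.
Shadow price of airtime = 9.

9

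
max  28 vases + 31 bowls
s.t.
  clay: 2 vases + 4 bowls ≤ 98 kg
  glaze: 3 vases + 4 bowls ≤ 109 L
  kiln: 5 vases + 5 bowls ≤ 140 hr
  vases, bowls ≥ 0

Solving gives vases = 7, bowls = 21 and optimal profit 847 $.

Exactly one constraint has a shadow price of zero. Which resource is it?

clay: 98/98 (binding)
glaze: 105/109 (slack 4)
kiln: 140/140 (binding)
By complementary slackness, a constraint with positive slack has shadow price 0 → glaze.

glaze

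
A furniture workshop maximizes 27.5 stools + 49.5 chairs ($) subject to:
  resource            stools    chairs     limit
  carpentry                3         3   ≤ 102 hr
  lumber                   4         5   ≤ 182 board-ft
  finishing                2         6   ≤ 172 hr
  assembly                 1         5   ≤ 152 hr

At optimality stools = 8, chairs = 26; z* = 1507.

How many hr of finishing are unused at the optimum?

finishing used = 2·8 + 6·26 = 172; slack = 172 − 172 = 0.

0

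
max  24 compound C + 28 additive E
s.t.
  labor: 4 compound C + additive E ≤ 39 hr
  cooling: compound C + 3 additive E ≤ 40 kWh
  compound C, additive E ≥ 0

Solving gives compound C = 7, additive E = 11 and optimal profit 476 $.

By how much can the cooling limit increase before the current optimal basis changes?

Binding constraints: labor, cooling. The basis is B = [[4,1],[1,3]] with det 11.
Per unit increase in cooling, x* moves by d = (-0.0909, 0.3636).
The basis stays optimal until compound C reaches 0; allowable increase = 77 kWh.

77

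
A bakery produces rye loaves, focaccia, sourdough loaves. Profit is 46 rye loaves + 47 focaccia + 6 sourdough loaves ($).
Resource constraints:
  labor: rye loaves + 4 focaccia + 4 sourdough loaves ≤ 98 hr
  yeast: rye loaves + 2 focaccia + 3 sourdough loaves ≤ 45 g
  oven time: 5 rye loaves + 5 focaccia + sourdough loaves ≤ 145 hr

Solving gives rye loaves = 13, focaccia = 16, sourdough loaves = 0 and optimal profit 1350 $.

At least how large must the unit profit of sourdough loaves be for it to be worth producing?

Check each constraint at x*: labor 77/98 (slack 21); yeast 45/45 (tight); oven time 145/145 (tight).
Slack constraints have shadow price 0 (complementary slackness).
Dual feasibility on the basic columns requires 1·y_yeast + 5·y_oven time = 46, 2·y_yeast + 5·y_oven time = 47.
This yields shadow prices y_yeast = 1, y_oven time = 9.
sourdough loaves enters the basis when its profit ≥ yᵀa₃ = 1·3 + 9·1 = 12.

12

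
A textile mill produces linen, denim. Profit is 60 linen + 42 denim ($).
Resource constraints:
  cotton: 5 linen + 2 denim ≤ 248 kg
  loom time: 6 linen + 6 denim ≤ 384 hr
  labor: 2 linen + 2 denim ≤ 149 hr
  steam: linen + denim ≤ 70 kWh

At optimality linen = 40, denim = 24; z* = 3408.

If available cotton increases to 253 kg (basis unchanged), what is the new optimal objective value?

Check each constraint at x*: cotton 248/248 (tight); loom time 384/384 (tight); labor 128/149 (slack 21); steam 64/70 (slack 6).
By complementary slackness, y = 0 for the non-binding constraints.
From A_Bᵀ y = c: 5·y_cotton + 6·y_loom time = 60; 2·y_cotton + 6·y_loom time = 42.
Solving: y_cotton = 6, y_loom time = 5.
Δz = y_cotton·Δb = 6 × (5) = 30, so new z* = 3408 + 30 = 3438.

3438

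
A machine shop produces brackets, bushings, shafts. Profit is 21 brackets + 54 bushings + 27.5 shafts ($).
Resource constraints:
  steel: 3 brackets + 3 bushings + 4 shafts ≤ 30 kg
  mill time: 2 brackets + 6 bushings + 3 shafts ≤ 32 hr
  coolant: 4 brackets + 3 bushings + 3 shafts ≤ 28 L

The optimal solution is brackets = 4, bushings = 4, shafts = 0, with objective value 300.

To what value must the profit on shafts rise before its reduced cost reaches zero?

Check each constraint at x*: steel 24/30 (slack 6); mill time 32/32 (tight); coolant 28/28 (tight).
By complementary slackness, y = 0 for the non-binding constraint.
The binding rows give the dual system: 2·y_mill time + 4·y_coolant = 21 and 6·y_mill time + 3·y_coolant = 54.
This yields shadow prices y_mill time = 8.5, y_coolant = 1.
shafts enters the basis when its profit ≥ yᵀa₃ = 8.5·3 + 1·3 = 28.5.

28.5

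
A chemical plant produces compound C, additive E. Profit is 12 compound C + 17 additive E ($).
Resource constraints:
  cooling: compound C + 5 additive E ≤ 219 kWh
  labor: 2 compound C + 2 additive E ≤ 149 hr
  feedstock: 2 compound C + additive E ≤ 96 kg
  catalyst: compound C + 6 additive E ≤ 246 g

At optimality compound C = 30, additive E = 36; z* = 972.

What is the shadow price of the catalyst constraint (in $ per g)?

Check each constraint at x*: cooling 210/219 (slack 9); labor 132/149 (slack 17); feedstock 96/96 (tight); catalyst 246/246 (tight).
By complementary slackness, y = 0 for the non-binding constraints.
The binding rows give the dual system: 2·y_feedstock + 1·y_catalyst = 12 and 1·y_feedstock + 6·y_catalyst = 17.
→ y_feedstock = 5 and y_catalyst = 2.
Shadow price of catalyst = 2.

2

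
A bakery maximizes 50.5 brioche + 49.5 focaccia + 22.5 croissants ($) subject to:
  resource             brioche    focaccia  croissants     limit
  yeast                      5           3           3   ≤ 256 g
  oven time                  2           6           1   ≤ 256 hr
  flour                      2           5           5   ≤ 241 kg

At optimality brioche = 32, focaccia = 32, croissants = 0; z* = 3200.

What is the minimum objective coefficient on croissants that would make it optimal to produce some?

29.5

Binding: yeast and oven time. Non-binding: flour (17 unused).
Since flour is not tight, its dual is 0.
Dual feasibility on the basic columns requires 5·y_yeast + 2·y_oven time = 50.5, 3·y_yeast + 6·y_oven time = 49.5.
→ y_yeast = 8.5 and y_oven time = 4.
croissants enters the basis when its profit ≥ yᵀa₃ = 8.5·3 + 4·1 = 29.5.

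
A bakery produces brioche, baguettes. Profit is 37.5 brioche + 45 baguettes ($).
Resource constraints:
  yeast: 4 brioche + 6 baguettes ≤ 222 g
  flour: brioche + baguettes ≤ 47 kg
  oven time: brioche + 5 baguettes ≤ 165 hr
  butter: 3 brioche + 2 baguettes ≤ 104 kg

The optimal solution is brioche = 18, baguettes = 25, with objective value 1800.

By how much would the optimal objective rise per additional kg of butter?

At the optimum: yeast uses 222 of 222 (binding); flour uses 43 of 47 (slack = 4); oven time uses 143 of 165 (slack = 22); butter uses 104 of 104 (binding).
Since flour, oven time are not tight, their duals are 0.
The binding rows give the dual system: 4·y_yeast + 3·y_butter = 37.5 and 6·y_yeast + 2·y_butter = 45.
This yields shadow prices y_yeast = 6, y_butter = 4.5.
Shadow price of butter = 4.5.

4.5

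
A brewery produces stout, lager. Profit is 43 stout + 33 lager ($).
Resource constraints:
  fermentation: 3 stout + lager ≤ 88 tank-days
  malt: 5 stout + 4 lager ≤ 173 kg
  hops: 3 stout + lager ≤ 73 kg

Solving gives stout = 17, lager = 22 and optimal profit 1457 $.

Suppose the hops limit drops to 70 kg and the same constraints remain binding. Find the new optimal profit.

Check each constraint at x*: fermentation 73/88 (slack 15); malt 173/173 (tight); hops 73/73 (tight).
By complementary slackness, y = 0 for the non-binding constraint.
Dual feasibility on the basic columns requires 5·y_malt + 3·y_hops = 43, 4·y_malt + 1·y_hops = 33.
→ y_malt = 8 and y_hops = 1.
Δz = y_hops·Δb = 1 × (-3) = -3, so new z* = 1457 − 3 = 1454.

1454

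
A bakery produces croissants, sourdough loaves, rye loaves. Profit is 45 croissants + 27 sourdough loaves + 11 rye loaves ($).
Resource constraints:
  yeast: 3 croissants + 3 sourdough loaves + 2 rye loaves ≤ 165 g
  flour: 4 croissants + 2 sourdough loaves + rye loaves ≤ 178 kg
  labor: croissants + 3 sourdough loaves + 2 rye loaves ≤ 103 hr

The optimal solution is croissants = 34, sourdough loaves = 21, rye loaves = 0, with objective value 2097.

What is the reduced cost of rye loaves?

At the optimum: yeast uses 165 of 165 (binding); flour uses 178 of 178 (binding); labor uses 97 of 103 (slack = 6).
Slack constraints have shadow price 0 (complementary slackness).
From A_Bᵀ y = c: 3·y_yeast + 4·y_flour = 45; 3·y_yeast + 2·y_flour = 27.
This yields shadow prices y_yeast = 3, y_flour = 9.
Reduced cost of rye loaves: c₃ − yᵀa₃ = 11 − (3·2 + 9·1) = 11 − 15 = -4.

-4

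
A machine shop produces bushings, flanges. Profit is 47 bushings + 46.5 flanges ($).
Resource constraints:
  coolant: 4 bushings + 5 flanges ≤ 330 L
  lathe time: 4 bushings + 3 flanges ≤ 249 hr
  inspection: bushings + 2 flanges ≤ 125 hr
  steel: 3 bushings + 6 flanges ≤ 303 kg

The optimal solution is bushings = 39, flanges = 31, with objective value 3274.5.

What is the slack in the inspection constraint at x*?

inspection used = 1·39 + 2·31 = 101; slack = 125 − 101 = 24.

24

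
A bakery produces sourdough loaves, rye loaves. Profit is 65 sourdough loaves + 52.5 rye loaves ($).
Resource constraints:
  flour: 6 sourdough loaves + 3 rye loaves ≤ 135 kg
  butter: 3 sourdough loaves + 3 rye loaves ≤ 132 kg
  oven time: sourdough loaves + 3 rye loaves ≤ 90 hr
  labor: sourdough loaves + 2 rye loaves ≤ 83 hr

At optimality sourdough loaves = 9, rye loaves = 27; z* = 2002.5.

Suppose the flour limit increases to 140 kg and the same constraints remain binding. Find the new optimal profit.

2050

Binding: flour and oven time. Non-binding: butter (24 unused), labor (20 unused).
Since butter, labor are not tight, their duals are 0.
From A_Bᵀ y = c: 6·y_flour + 1·y_oven time = 65; 3·y_flour + 3·y_oven time = 52.5.
Solving: y_flour = 9.5, y_oven time = 8.
Δz = y_flour·Δb = 9.5 × (5) = 47.5, so new z* = 2002.5 + 47.5 = 2050.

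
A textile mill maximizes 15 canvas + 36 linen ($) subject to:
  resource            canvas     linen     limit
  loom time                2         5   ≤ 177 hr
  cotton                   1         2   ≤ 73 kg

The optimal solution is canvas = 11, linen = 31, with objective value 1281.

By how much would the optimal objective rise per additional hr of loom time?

Both loom time and cotton are binding at x*.
From A_Bᵀ y = c: 2·y_loom time + 1·y_cotton = 15; 5·y_loom time + 2·y_cotton = 36.
→ y_loom time = 6 and y_cotton = 3.
Shadow price of loom time = 6.

6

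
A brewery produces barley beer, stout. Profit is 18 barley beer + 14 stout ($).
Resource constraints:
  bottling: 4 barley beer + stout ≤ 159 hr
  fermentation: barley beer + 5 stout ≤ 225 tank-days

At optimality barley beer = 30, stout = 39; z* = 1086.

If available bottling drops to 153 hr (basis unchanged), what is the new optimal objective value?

At the optimum: bottling uses 159 of 159 (binding); fermentation uses 225 of 225 (binding).
From A_Bᵀ y = c: 4·y_bottling + 1·y_fermentation = 18; 1·y_bottling + 5·y_fermentation = 14.
This yields shadow prices y_bottling = 4, y_fermentation = 2.
Δz = y_bottling·Δb = 4 × (-6) = -24, so new z* = 1086 − 24 = 1062.

1062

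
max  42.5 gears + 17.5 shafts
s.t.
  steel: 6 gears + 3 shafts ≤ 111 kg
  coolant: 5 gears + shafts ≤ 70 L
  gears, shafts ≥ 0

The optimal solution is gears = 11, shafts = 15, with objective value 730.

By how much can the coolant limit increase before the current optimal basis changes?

22.5

Binding constraints: steel, coolant. The basis is B = [[6,3],[5,1]] with det -9.
Per unit increase in coolant, x* moves by d = (0.3333, -0.6667).
The basis stays optimal until shafts reaches 0; allowable increase = 22.5 L.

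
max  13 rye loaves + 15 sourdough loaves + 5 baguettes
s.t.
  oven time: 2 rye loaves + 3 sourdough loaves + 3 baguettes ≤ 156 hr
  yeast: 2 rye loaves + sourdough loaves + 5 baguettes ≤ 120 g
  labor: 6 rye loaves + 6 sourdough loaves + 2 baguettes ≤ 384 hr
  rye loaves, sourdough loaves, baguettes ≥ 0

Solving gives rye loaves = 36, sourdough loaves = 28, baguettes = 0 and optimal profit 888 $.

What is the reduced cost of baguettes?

-4

At the optimum: oven time uses 156 of 156 (binding); yeast uses 100 of 120 (slack = 20); labor uses 384 of 384 (binding).
By complementary slackness, y = 0 for the non-binding constraint.
The binding rows give the dual system: 2·y_oven time + 6·y_labor = 13 and 3·y_oven time + 6·y_labor = 15.
Solving: y_oven time = 2, y_labor = 1.5.
Reduced cost of baguettes: c₃ − yᵀa₃ = 5 − (2·3 + 1.5·2) = 5 − 9 = -4.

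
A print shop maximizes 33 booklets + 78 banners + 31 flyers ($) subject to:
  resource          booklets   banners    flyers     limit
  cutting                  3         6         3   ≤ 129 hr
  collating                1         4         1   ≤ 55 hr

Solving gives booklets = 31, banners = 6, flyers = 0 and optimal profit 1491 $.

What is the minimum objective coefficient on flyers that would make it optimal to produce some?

Both cutting and collating are binding at x*.
The binding rows give the dual system: 3·y_cutting + 1·y_collating = 33 and 6·y_cutting + 4·y_collating = 78.
This yields shadow prices y_cutting = 9, y_collating = 6.
flyers enters the basis when its profit ≥ yᵀa₃ = 9·3 + 6·1 = 33.

33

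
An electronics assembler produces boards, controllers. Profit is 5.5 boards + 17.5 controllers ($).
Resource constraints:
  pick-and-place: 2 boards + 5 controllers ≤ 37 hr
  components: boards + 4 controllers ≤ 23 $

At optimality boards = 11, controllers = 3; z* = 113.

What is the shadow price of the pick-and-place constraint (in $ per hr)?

1.5

Check each constraint at x*: pick-and-place 37/37 (tight); components 23/23 (tight).
The binding rows give the dual system: 2·y_pick-and-place + 1·y_components = 5.5 and 5·y_pick-and-place + 4·y_components = 17.5.
→ y_pick-and-place = 1.5 and y_components = 2.5.
Shadow price of pick-and-place = 1.5.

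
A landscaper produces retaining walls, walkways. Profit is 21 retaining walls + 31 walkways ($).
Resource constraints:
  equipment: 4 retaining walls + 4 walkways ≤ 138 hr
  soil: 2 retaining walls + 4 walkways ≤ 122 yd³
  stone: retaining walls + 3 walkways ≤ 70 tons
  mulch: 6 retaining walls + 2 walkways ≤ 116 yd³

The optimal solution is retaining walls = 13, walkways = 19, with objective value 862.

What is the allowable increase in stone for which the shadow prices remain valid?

Binding constraints: stone, mulch. The basis is B = [[1,3],[6,2]] with det -16.
Per unit increase in stone, x* moves by d = (-0.125, 0.375).
The basis stays optimal until equipment becomes binding; allowable increase = 10 tons.

10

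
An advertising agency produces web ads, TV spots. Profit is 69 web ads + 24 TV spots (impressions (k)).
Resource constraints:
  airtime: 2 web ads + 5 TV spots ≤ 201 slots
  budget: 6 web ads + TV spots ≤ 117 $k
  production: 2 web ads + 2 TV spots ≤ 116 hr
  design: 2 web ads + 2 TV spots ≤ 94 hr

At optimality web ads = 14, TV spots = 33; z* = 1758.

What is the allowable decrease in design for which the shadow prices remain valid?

55

Binding constraints: budget, design. The basis is B = [[6,1],[2,2]] with det 10.
Per unit decrease in design, x* moves by d = (0.1, -0.6).
The basis stays optimal until TV spots reaches 0; allowable decrease = 55 hr.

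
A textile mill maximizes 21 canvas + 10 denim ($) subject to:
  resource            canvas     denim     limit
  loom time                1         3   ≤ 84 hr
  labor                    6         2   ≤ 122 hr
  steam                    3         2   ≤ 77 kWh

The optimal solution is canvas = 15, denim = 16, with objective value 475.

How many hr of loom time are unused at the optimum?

loom time used = 1·15 + 3·16 = 63; slack = 84 − 63 = 21.

21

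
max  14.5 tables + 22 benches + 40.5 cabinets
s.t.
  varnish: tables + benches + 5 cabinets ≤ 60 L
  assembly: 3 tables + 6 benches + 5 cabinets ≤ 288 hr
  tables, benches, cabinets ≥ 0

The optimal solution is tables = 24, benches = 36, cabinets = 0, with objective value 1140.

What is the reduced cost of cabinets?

-7

At the optimum: varnish uses 60 of 60 (binding); assembly uses 288 of 288 (binding).
Dual feasibility on the basic columns requires 1·y_varnish + 3·y_assembly = 14.5, 1·y_varnish + 6·y_assembly = 22.
Solving: y_varnish = 7, y_assembly = 2.5.
Reduced cost of cabinets: c₃ − yᵀa₃ = 40.5 − (7·5 + 2.5·5) = 40.5 − 47.5 = -7.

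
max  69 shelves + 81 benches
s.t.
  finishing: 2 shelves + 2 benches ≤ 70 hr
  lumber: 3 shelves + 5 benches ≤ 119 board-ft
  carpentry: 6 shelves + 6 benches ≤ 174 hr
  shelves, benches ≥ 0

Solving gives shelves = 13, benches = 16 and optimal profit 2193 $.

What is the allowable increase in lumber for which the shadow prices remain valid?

26

Binding constraints: lumber, carpentry. The basis is B = [[3,5],[6,6]] with det -12.
Per unit increase in lumber, x* moves by d = (-0.5, 0.5).
The basis stays optimal until shelves reaches 0; allowable increase = 26 board-ft.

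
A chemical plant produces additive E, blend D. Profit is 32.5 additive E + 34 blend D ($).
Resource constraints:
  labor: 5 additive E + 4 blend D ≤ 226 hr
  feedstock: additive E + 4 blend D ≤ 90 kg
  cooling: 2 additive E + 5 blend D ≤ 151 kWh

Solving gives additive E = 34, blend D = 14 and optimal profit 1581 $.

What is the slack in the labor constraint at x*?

0

labor used = 5·34 + 4·14 = 226; slack = 226 − 226 = 0.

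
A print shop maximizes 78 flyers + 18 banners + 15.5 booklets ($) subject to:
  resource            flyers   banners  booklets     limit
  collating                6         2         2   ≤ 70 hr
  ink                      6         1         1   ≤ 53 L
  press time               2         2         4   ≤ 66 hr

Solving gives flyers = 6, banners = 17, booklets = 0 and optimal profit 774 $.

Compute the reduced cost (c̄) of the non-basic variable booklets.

At the optimum: collating uses 70 of 70 (binding); ink uses 53 of 53 (binding); press time uses 46 of 66 (slack = 20).
By complementary slackness, y = 0 for the non-binding constraint.
From A_Bᵀ y = c: 6·y_collating + 6·y_ink = 78; 2·y_collating + 1·y_ink = 18.
Solving: y_collating = 5, y_ink = 8.
Reduced cost of booklets: c₃ − yᵀa₃ = 15.5 − (5·2 + 8·1) = 15.5 − 18 = -2.5.

-2.5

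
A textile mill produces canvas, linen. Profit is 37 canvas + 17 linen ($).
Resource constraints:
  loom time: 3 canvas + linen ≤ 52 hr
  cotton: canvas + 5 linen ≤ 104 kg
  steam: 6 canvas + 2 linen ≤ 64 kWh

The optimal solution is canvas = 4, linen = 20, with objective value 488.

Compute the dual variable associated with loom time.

At the optimum: loom time uses 32 of 52 (slack = 20); cotton uses 104 of 104 (binding); steam uses 64 of 64 (binding).
By complementary slackness, y = 0 for the non-binding constraint.
Dual feasibility on the basic columns requires 1·y_cotton + 6·y_steam = 37, 5·y_cotton + 2·y_steam = 17.
Solving: y_cotton = 1, y_steam = 6.
Shadow price of loom time = 0.

0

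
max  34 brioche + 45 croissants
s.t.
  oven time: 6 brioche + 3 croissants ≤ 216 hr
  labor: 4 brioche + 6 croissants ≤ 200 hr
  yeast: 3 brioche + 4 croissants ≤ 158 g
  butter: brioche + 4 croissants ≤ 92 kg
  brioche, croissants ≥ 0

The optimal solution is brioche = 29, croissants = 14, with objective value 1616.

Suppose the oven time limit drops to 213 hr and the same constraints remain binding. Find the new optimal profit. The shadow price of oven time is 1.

Δb = -3, so new z* = 1616 + (1)·(-3) = 1616 − 3 = 1613.

1613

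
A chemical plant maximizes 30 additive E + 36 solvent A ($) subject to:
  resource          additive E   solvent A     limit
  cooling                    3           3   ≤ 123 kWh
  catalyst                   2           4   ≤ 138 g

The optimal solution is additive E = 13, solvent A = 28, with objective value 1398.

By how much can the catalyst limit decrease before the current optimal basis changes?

Binding constraints: cooling, catalyst. The basis is B = [[3,3],[2,4]] with det 6.
Per unit decrease in catalyst, x* moves by d = (0.5, -0.5).
The basis stays optimal until solvent A reaches 0; allowable decrease = 56 g.

56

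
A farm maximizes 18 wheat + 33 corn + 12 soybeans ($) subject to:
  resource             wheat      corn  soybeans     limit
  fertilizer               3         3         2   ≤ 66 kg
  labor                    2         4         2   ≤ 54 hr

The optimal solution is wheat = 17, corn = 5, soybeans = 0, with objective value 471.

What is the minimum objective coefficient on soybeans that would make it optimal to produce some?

Check each constraint at x*: fertilizer 66/66 (tight); labor 54/54 (tight).
From A_Bᵀ y = c: 3·y_fertilizer + 2·y_labor = 18; 3·y_fertilizer + 4·y_labor = 33.
This yields shadow prices y_fertilizer = 1, y_labor = 7.5.
soybeans enters the basis when its profit ≥ yᵀa₃ = 1·2 + 7.5·2 = 17.

17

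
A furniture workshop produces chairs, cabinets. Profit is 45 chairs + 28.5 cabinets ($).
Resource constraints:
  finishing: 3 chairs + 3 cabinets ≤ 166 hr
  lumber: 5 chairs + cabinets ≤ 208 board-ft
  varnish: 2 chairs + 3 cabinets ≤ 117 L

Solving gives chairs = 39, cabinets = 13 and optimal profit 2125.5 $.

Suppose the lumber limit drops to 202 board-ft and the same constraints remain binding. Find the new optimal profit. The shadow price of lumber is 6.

Δb = -6, so new z* = 2125.5 + (6)·(-6) = 2125.5 − 36 = 2089.5.

2089.5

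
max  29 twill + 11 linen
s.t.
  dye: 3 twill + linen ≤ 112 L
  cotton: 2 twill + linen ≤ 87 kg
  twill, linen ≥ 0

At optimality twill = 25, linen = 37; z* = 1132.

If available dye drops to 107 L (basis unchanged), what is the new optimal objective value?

At the optimum: dye uses 112 of 112 (binding); cotton uses 87 of 87 (binding).
From A_Bᵀ y = c: 3·y_dye + 2·y_cotton = 29; 1·y_dye + 1·y_cotton = 11.
This yields shadow prices y_dye = 7, y_cotton = 4.
Δz = y_dye·Δb = 7 × (-5) = -35, so new z* = 1132 − 35 = 1097.

1097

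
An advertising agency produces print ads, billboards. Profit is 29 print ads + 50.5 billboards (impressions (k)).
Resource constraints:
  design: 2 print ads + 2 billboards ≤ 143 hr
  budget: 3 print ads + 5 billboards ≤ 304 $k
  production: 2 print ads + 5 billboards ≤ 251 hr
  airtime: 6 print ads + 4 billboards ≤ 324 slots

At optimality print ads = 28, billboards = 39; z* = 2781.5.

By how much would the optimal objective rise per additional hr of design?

Binding: production and airtime. Non-binding: design (9 unused), budget (25 unused).
Slack constraints have shadow price 0 (complementary slackness).
The binding rows give the dual system: 2·y_production + 6·y_airtime = 29 and 5·y_production + 4·y_airtime = 50.5.
Solving: y_production = 8.5, y_airtime = 2.
Shadow price of design = 0.

0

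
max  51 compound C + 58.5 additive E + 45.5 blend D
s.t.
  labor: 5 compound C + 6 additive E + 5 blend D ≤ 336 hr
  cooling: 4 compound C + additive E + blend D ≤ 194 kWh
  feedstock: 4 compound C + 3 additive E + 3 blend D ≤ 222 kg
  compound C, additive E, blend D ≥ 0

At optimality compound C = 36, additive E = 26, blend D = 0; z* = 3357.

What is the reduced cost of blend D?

-4

At the optimum: labor uses 336 of 336 (binding); cooling uses 170 of 194 (slack = 24); feedstock uses 222 of 222 (binding).
By complementary slackness, y = 0 for the non-binding constraint.
Dual feasibility on the basic columns requires 5·y_labor + 4·y_feedstock = 51, 6·y_labor + 3·y_feedstock = 58.5.
This yields shadow prices y_labor = 9, y_feedstock = 1.5.
Reduced cost of blend D: c₃ − yᵀa₃ = 45.5 − (9·5 + 1.5·3) = 45.5 − 49.5 = -4.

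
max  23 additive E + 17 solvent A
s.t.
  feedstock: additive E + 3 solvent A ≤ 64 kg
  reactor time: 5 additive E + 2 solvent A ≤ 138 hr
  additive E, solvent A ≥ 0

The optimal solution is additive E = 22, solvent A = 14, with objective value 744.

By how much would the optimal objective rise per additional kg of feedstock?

Both feedstock and reactor time are binding at x*.
From A_Bᵀ y = c: 1·y_feedstock + 5·y_reactor time = 23; 3·y_feedstock + 2·y_reactor time = 17.
This yields shadow prices y_feedstock = 3, y_reactor time = 4.
Shadow price of feedstock = 3.

3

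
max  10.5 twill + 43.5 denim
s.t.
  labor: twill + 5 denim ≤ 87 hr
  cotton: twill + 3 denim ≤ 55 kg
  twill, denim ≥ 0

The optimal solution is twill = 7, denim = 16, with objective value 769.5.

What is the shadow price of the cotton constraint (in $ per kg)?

Both labor and cotton are binding at x*.
The binding rows give the dual system: 1·y_labor + 1·y_cotton = 10.5 and 5·y_labor + 3·y_cotton = 43.5.
This yields shadow prices y_labor = 6, y_cotton = 4.5.
Shadow price of cotton = 4.5.

4.5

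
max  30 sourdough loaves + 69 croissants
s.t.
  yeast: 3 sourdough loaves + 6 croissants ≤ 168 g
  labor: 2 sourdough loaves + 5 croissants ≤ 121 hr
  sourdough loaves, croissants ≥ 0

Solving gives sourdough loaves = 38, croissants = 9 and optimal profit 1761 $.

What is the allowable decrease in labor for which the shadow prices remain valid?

Binding constraints: yeast, labor. The basis is B = [[3,6],[2,5]] with det 3.
Per unit decrease in labor, x* moves by d = (2, -1).
The basis stays optimal until croissants reaches 0; allowable decrease = 9 hr.

9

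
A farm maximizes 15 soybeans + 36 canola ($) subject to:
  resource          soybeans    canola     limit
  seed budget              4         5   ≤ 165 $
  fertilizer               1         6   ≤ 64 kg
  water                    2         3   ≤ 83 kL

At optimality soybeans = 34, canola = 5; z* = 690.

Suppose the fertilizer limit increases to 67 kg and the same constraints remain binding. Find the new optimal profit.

699

At the optimum: seed budget uses 161 of 165 (slack = 4); fertilizer uses 64 of 64 (binding); water uses 83 of 83 (binding).
Since seed budget is not tight, its dual is 0.
The binding rows give the dual system: 1·y_fertilizer + 2·y_water = 15 and 6·y_fertilizer + 3·y_water = 36.
→ y_fertilizer = 3 and y_water = 6.
Δz = y_fertilizer·Δb = 3 × (3) = 9, so new z* = 690 + 9 = 699.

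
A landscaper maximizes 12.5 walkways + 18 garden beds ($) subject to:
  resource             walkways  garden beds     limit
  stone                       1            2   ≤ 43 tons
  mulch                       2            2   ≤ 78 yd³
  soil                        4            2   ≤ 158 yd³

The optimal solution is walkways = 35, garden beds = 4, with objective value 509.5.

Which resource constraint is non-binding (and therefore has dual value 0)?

soil

stone: 43/43 (binding)
mulch: 78/78 (binding)
soil: 148/158 (slack 10)
By complementary slackness, a constraint with positive slack has shadow price 0 → soil.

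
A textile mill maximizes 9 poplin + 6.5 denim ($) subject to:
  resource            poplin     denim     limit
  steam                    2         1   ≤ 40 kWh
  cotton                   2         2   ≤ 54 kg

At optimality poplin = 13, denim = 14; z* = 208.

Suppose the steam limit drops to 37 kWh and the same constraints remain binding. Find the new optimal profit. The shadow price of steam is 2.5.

Δb = -3, so new z* = 208 + (2.5)·(-3) = 208 − 7.5 = 200.5.

200.5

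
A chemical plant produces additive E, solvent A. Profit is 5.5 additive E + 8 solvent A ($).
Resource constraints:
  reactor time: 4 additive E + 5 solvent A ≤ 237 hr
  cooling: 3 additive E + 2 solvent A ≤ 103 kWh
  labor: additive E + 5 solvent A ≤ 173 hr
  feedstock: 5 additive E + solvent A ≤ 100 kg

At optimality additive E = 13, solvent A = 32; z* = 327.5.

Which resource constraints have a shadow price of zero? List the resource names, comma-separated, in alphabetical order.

feedstock, reactor time

reactor time: 212/237 (slack 25)
cooling: 103/103 (binding)
labor: 173/173 (binding)
feedstock: 97/100 (slack 3)
By complementary slackness, a constraint with positive slack has shadow price 0 → feedstock, reactor time.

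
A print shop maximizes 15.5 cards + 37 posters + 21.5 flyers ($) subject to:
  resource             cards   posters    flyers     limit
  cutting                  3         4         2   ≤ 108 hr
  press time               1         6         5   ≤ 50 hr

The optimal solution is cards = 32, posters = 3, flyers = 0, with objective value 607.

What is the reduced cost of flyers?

At the optimum: cutting uses 108 of 108 (binding); press time uses 50 of 50 (binding).
Dual feasibility on the basic columns requires 3·y_cutting + 1·y_press time = 15.5, 4·y_cutting + 6·y_press time = 37.
This yields shadow prices y_cutting = 4, y_press time = 3.5.
Reduced cost of flyers: c₃ − yᵀa₃ = 21.5 − (4·2 + 3.5·5) = 21.5 − 25.5 = -4.

-4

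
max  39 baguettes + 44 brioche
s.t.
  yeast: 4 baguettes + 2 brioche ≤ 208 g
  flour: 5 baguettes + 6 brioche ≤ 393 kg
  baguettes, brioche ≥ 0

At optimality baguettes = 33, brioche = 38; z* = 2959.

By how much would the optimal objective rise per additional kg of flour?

7

Check each constraint at x*: yeast 208/208 (tight); flour 393/393 (tight).
From A_Bᵀ y = c: 4·y_yeast + 5·y_flour = 39; 2·y_yeast + 6·y_flour = 44.
This yields shadow prices y_yeast = 1, y_flour = 7.
Shadow price of flour = 7.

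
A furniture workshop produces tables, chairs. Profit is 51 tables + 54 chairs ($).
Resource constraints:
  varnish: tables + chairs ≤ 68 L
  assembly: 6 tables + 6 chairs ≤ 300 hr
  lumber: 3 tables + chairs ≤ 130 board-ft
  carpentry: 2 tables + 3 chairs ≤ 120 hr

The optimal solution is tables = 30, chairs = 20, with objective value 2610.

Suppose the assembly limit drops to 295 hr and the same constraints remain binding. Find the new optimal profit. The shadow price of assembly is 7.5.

Δb = -5, so new z* = 2610 + (7.5)·(-5) = 2610 − 37.5 = 2572.5.

2572.5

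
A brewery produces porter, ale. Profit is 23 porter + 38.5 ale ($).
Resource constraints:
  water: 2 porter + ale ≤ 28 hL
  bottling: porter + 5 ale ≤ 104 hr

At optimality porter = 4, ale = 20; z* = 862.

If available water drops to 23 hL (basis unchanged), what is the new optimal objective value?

819.5

Both water and bottling are binding at x*.
From A_Bᵀ y = c: 2·y_water + 1·y_bottling = 23; 1·y_water + 5·y_bottling = 38.5.
→ y_water = 8.5 and y_bottling = 6.
Δz = y_water·Δb = 8.5 × (-5) = -42.5, so new z* = 862 − 42.5 = 819.5.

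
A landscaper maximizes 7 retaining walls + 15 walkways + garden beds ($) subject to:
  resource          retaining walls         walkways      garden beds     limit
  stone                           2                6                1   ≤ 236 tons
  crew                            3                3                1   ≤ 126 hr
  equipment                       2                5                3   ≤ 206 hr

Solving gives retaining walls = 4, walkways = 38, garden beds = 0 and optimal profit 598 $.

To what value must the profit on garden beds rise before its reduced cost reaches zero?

Check each constraint at x*: stone 236/236 (tight); crew 126/126 (tight); equipment 198/206 (slack 8).
By complementary slackness, y = 0 for the non-binding constraint.
Dual feasibility on the basic columns requires 2·y_stone + 3·y_crew = 7, 6·y_stone + 3·y_crew = 15.
→ y_stone = 2 and y_crew = 1.
garden beds enters the basis when its profit ≥ yᵀa₃ = 2·1 + 1·1 = 3.

3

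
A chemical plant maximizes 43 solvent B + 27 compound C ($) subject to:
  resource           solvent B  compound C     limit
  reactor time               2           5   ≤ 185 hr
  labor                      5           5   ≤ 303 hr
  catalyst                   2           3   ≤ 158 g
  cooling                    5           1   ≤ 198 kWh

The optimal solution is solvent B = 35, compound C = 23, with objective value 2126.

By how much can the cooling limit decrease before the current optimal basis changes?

161

Binding constraints: reactor time, cooling. The basis is B = [[2,5],[5,1]] with det -23.
Per unit decrease in cooling, x* moves by d = (-0.2174, 0.087).
The basis stays optimal until solvent B reaches 0; allowable decrease = 161 kWh.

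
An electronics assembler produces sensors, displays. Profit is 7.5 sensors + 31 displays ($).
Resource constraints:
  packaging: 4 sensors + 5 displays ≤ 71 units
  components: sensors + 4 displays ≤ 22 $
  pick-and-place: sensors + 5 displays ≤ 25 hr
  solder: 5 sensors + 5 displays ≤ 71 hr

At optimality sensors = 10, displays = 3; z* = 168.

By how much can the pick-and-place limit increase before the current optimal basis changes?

2.5

Binding constraints: components, pick-and-place. The basis is B = [[1,4],[1,5]] with det 1.
Per unit increase in pick-and-place, x* moves by d = (-4, 1).
The basis stays optimal until sensors reaches 0; allowable increase = 2.5 hr.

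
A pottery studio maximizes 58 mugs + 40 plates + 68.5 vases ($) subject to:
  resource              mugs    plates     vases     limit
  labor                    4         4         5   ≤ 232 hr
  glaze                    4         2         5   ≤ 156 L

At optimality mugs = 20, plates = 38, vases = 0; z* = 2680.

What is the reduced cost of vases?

Check each constraint at x*: labor 232/232 (tight); glaze 156/156 (tight).
Dual feasibility on the basic columns requires 4·y_labor + 4·y_glaze = 58, 4·y_labor + 2·y_glaze = 40.
This yields shadow prices y_labor = 5.5, y_glaze = 9.
Reduced cost of vases: c₃ − yᵀa₃ = 68.5 − (5.5·5 + 9·5) = 68.5 − 72.5 = -4.

-4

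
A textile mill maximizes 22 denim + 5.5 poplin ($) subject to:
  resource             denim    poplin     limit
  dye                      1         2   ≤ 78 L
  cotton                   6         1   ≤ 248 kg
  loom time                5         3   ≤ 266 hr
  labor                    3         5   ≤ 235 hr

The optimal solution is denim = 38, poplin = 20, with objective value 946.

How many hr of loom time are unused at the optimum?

16

loom time used = 5·38 + 3·20 = 250; slack = 266 − 250 = 16.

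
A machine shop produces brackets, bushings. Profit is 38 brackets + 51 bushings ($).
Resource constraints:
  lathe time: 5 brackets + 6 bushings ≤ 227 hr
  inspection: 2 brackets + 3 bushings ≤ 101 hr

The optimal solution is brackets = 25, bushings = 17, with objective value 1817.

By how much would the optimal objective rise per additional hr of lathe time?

4

Both lathe time and inspection are binding at x*.
Dual feasibility on the basic columns requires 5·y_lathe time + 2·y_inspection = 38, 6·y_lathe time + 3·y_inspection = 51.
→ y_lathe time = 4 and y_inspection = 9.
Shadow price of lathe time = 4.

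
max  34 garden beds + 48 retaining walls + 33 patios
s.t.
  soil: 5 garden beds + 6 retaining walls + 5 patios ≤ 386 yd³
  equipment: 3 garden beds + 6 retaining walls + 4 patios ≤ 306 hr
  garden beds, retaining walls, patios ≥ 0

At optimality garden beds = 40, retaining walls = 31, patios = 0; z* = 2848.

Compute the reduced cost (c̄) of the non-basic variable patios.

At the optimum: soil uses 386 of 386 (binding); equipment uses 306 of 306 (binding).
The binding rows give the dual system: 5·y_soil + 3·y_equipment = 34 and 6·y_soil + 6·y_equipment = 48.
Solving: y_soil = 5, y_equipment = 3.
Reduced cost of patios: c₃ − yᵀa₃ = 33 − (5·5 + 3·4) = 33 − 37 = -4.

-4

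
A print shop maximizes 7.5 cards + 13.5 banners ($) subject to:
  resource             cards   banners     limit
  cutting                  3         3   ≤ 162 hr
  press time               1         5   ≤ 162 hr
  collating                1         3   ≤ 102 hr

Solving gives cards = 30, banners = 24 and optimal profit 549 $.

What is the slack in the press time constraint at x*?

press time used = 1·30 + 5·24 = 150; slack = 162 − 150 = 12.

12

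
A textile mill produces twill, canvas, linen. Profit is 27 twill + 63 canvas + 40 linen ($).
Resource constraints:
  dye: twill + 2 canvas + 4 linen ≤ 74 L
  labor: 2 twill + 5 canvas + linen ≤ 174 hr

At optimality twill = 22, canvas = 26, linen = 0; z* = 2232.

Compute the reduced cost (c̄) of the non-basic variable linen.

-5

Both dye and labor are binding at x*.
The binding rows give the dual system: 1·y_dye + 2·y_labor = 27 and 2·y_dye + 5·y_labor = 63.
This yields shadow prices y_dye = 9, y_labor = 9.
Reduced cost of linen: c₃ − yᵀa₃ = 40 − (9·4 + 9·1) = 40 − 45 = -5.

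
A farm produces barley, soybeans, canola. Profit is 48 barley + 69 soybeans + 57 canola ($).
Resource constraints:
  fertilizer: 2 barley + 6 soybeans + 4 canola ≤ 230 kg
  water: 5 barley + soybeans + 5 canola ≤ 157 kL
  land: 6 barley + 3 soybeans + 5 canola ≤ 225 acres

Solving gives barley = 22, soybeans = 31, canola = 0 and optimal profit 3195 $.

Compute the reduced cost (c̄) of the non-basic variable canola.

Binding: fertilizer and land. Non-binding: water (16 unused).
By complementary slackness, y = 0 for the non-binding constraint.
The binding rows give the dual system: 2·y_fertilizer + 6·y_land = 48 and 6·y_fertilizer + 3·y_land = 69.
→ y_fertilizer = 9 and y_land = 5.
Reduced cost of canola: c₃ − yᵀa₃ = 57 − (9·4 + 5·5) = 57 − 61 = -4.

-4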